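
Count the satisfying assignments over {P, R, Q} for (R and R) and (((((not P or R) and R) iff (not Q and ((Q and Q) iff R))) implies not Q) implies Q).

2

Initial set: {((R and R) and (((((not P or R) and R) iff (not Q and ((Q and Q) iff R))) implies not Q) implies Q))}.
((R and R) and (((((not P or R) and R) iff (not Q and ((Q and Q) iff R))) implies not Q) implies Q)): α-rule — add (R and R), (((((not P or R) and R) iff (not Q and ((Q and Q) iff R))) implies not Q) implies Q).
(R and R): α-rule — add R, R.
(((((not P or R) and R) iff (not Q and ((Q and Q) iff R))) implies not Q) implies Q): β-rule — branch into not ((((not P or R) and R) iff (not Q and ((Q and Q) iff R))) implies not Q)  //  Q.
  branch 1 (add not ((((not P or R) and R) iff (not Q and ((Q and Q) iff R))) implies not Q)):
    not ((((not P or R) and R) iff (not Q and ((Q and Q) iff R))) implies not Q): α-rule — add (((not P or R) and R) iff (not Q and ((Q and Q) iff R))), not not Q.
    (((not P or R) and R) iff (not Q and ((Q and Q) iff R))): β-rule — branch into ((not P or R) and R), (not Q and ((Q and Q) iff R))  //  not ((not P or R) and R), not (not Q and ((Q and Q) iff R)).
      branch 1.1 (add ((not P or R) and R), (not Q and ((Q and Q) iff R))):
        ((not P or R) and R): α-rule — add (not P or R), R.
        (not Q and ((Q and Q) iff R)): α-rule — add not Q, ((Q and Q) iff R).
        × closes — contains both Q and not Q.
      branch 1.2 (add not ((not P or R) and R), not (not Q and ((Q and Q) iff R))):
        not ((not P or R) and R): β-rule — branch into not (not P or R)  //  not R.
          branch 1.2.1 (add not (not P or R)):
            not (not P or R): α-rule — add not not P, not R.
            × closes — contains both R and not R.
          branch 1.2.2 (add not R):
            × closes — contains both R and not R.
  branch 2 (add Q):
    ○ open, literals {Q=1, R=1}.
3 branches closed, 1 open.
Each open branch fixes some atoms; the unmentioned ones are free. Counting distinct full assignments: branch {Q=1, R=1} (P) contributes 2 new. Total: 2.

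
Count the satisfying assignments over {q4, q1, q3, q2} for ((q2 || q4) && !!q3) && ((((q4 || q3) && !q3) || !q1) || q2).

Initial set: {(((q2 || q4) && !!q3) && ((((q4 || q3) && !q3) || !q1) || q2))}.
(((q2 || q4) && !!q3) && ((((q4 || q3) && !q3) || !q1) || q2)): α-rule — add ((q2 || q4) && !!q3), ((((q4 || q3) && !q3) || !q1) || q2).
((q2 || q4) && !!q3): α-rule — add (q2 || q4), !!q3.
!!q3: drop double negation, giving q3.
((((q4 || q3) && !q3) || !q1) || q2): β-rule — branch into (((q4 || q3) && !q3) || !q1)  //  q2.
  branch 1 (add (((q4 || q3) && !q3) || !q1)):
    (q2 || q4): β-rule — branch into q2  //  q4.
      branch 1.1 (add q2):
        (((q4 || q3) && !q3) || !q1): β-rule — branch into ((q4 || q3) && !q3)  //  !q1.
          branch 1.1.1 (add ((q4 || q3) && !q3)):
            ((q4 || q3) && !q3): α-rule — add (q4 || q3), !q3.
            × closes — contains both q3 and !q3.
          branch 1.1.2 (add !q1):
            ○ open, literals {q1=0, q2=1, q3=1}.
      branch 1.2 (add q4):
        (((q4 || q3) && !q3) || !q1): β-rule — branch into ((q4 || q3) && !q3)  //  !q1.
          branch 1.2.1 (add ((q4 || q3) && !q3)):
            ((q4 || q3) && !q3): α-rule — add (q4 || q3), !q3.
            × closes — contains both q3 and !q3.
          branch 1.2.2 (add !q1):
            ○ open, literals {q1=0, q3=1, q4=1}.
  branch 2 (add q2):
    (q2 || q4): β-rule — branch into q2  //  q4.
      branch 2.1 (add q2):
        ○ open, literals {q2=1, q3=1}.
      branch 2.2 (add q4):
        ○ open, literals {q2=1, q3=1, q4=1}.
2 branches closed, 4 open.
Each open branch fixes some atoms; the unmentioned ones are free. Counting distinct full assignments: branch {q1=0, q2=1, q3=1} (q4) contributes 2 new; branch {q1=0, q3=1, q4=1} (q2) contributes 1 new; branch {q2=1, q3=1} (q4, q1) contributes 2 new; branch {q2=1, q3=1, q4=1} (q1) contributes 0 new. Total: 5.

5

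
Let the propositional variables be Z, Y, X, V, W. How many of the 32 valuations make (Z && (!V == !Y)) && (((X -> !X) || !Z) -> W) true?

Initial set: {T ((Z && (!V == !Y)) && (((X -> !X) || !Z) -> W))}.
T ((Z && (!V == !Y)) && (((X -> !X) || !Z) -> W)): α-rule — add T (Z && (!V == !Y)), T (((X -> !X) || !Z) -> W).
T (Z && (!V == !Y)): α-rule — add T Z, T (!V == !Y).
T (((X -> !X) || !Z) -> W): β-rule — branch into F ((X -> !X) || !Z)  //  T W.
  branch 1 (add F ((X -> !X) || !Z)):
    F ((X -> !X) || !Z): α-rule — add F (X -> !X), F !Z.
    F (X -> !X): α-rule — add T X, F !X.
    T (!V == !Y): β-rule — branch into T !V, T !Y  //  F !V, F !Y.
      branch 1.1 (add T !V, T !Y):
        ○ open, literals {V=false, X=true, Y=false, Z=true}.
      branch 1.2 (add F !V, F !Y):
        ○ open, literals {V=true, X=true, Y=true, Z=true}.
  branch 2 (add T W):
    T (!V == !Y): β-rule — branch into T !V, T !Y  //  F !V, F !Y.
      branch 2.1 (add T !V, T !Y):
        ○ open, literals {V=false, W=true, Y=false, Z=true}.
      branch 2.2 (add F !V, F !Y):
        ○ open, literals {V=true, W=true, Y=true, Z=true}.
0 branches closed, 4 open.
Each open branch fixes some atoms; the unmentioned ones are free. Counting distinct full assignments: branch {V=false, X=true, Y=false, Z=true} (W) contributes 2 new; branch {V=true, X=true, Y=true, Z=true} (W) contributes 2 new; branch {V=false, W=true, Y=false, Z=true} (X) contributes 1 new; branch {V=true, W=true, Y=true, Z=true} (X) contributes 1 new. Total: 6.

6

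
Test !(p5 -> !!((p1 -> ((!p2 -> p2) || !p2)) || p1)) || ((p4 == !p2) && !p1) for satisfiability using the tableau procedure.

Satisfiable

Initial set: {(!(p5 -> !!((p1 -> ((!p2 -> p2) || !p2)) || p1)) || ((p4 == !p2) && !p1))}.
(!(p5 -> !!((p1 -> ((!p2 -> p2) || !p2)) || p1)) || ((p4 == !p2) && !p1)): β-rule — branch into !(p5 -> !!((p1 -> ((!p2 -> p2) || !p2)) || p1))  //  ((p4 == !p2) && !p1).
  branch 1 (add !(p5 -> !!((p1 -> ((!p2 -> p2) || !p2)) || p1))):
    !(p5 -> !!((p1 -> ((!p2 -> p2) || !p2)) || p1)): α-rule — add p5, !!!((p1 -> ((!p2 -> p2) || !p2)) || p1).
    !!!((p1 -> ((!p2 -> p2) || !p2)) || p1): drop double negation, giving !((p1 -> ((!p2 -> p2) || !p2)) || p1).
    !((p1 -> ((!p2 -> p2) || !p2)) || p1): α-rule — add !(p1 -> ((!p2 -> p2) || !p2)), !p1.
    !(p1 -> ((!p2 -> p2) || !p2)): α-rule — add p1, !((!p2 -> p2) || !p2).
    × closes — contains both p1 and !p1.
  branch 2 (add ((p4 == !p2) && !p1)):
    ((p4 == !p2) && !p1): α-rule — add (p4 == !p2), !p1.
    (p4 == !p2): β-rule — branch into p4, !p2  //  !p4, !!p2.
      branch 2.1 (add p4, !p2):
        ○ open, literals {p1=0, p2=0, p4=1}.
      branch 2.2 (add !p4, !!p2):
        ○ open, literals {p1=0, p2=1, p4=0}.
1 branch closed, 2 open.
An open branch gives a satisfying assignment: p1=0, p2=0, p4=1.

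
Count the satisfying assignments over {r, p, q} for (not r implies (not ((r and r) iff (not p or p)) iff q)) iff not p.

Initial set: {((not r implies (not ((r and r) iff (not p or p)) iff q)) iff not p)}.
((not r implies (not ((r and r) iff (not p or p)) iff q)) iff not p): β-rule — branch into (not r implies (not ((r and r) iff (not p or p)) iff q)), not p  //  not (not r implies (not ((r and r) iff (not p or p)) iff q)), not not p.
  branch 1 (add (not r implies (not ((r and r) iff (not p or p)) iff q)), not p):
    (not r implies (not ((r and r) iff (not p or p)) iff q)): β-rule — branch into not not r  //  (not ((r and r) iff (not p or p)) iff q).
      branch 1.1 (add not not r):
        ○ open, literals {p=false, r=true}.
      branch 1.2 (add (not ((r and r) iff (not p or p)) iff q)):
        (not ((r and r) iff (not p or p)) iff q): β-rule — branch into not ((r and r) iff (not p or p)), q  //  not not ((r and r) iff (not p or p)), not q.
          branch 1.2.1 (add not ((r and r) iff (not p or p)), q):
            not ((r and r) iff (not p or p)): β-rule — branch into (r and r), not (not p or p)  //  not (r and r), (not p or p).
              branch 1.2.1.1 (add (r and r), not (not p or p)):
                (r and r): α-rule — add r, r.
                not (not p or p): α-rule — add not not p, not p.
                × closes — contains both p and not p.
              branch 1.2.1.2 (add not (r and r), (not p or p)):
                not (r and r): β-rule — branch into not r  //  not r.
                  branch 1.2.1.2.1 (add not r):
                    (not p or p): β-rule — branch into not p  //  p.
                      branch 1.2.1.2.1.1 (add not p):
                        ○ open, literals {p=false, q=true, r=false}.
                      branch 1.2.1.2.1.2 (add p):
                        × closes — contains both p and not p.
                  branch 1.2.1.2.2 (add not r):
                    (not p or p): β-rule — branch into not p  //  p.
                      branch 1.2.1.2.2.1 (add not p):
                        ○ open, literals {p=false, q=true, r=false}.
                      branch 1.2.1.2.2.2 (add p):
                        × closes — contains both p and not p.
          branch 1.2.2 (add not not ((r and r) iff (not p or p)), not q):
            not not ((r and r) iff (not p or p)): β-rule — branch into (r and r), (not p or p)  //  not (r and r), not (not p or p).
              branch 1.2.2.1 (add (r and r), (not p or p)):
                (r and r): α-rule — add r, r.
                (not p or p): β-rule — branch into not p  //  p.
                  branch 1.2.2.1.1 (add not p):
                    ○ open, literals {p=false, q=false, r=true}.
                  branch 1.2.2.1.2 (add p):
                    × closes — contains both p and not p.
              branch 1.2.2.2 (add not (r and r), not (not p or p)):
                not (not p or p): α-rule — add not not p, not p.
                × closes — contains both p and not p.
  branch 2 (add not (not r implies (not ((r and r) iff (not p or p)) iff q)), not not p):
    not (not r implies (not ((r and r) iff (not p or p)) iff q)): α-rule — add not r, not (not ((r and r) iff (not p or p)) iff q).
    not (not ((r and r) iff (not p or p)) iff q): β-rule — branch into not ((r and r) iff (not p or p)), not q  //  not not ((r and r) iff (not p or p)), q.
      branch 2.1 (add not ((r and r) iff (not p or p)), not q):
        not ((r and r) iff (not p or p)): β-rule — branch into (r and r), not (not p or p)  //  not (r and r), (not p or p).
          branch 2.1.1 (add (r and r), not (not p or p)):
            (r and r): α-rule — add r, r.
            × closes — contains both r and not r.
          branch 2.1.2 (add not (r and r), (not p or p)):
            not (r and r): β-rule — branch into not r  //  not r.
              branch 2.1.2.1 (add not r):
                (not p or p): β-rule — branch into not p  //  p.
                  branch 2.1.2.1.1 (add not p):
                    × closes — contains both p and not p.
                  branch 2.1.2.1.2 (add p):
                    ○ open, literals {p=true, q=false, r=false}.
              branch 2.1.2.2 (add not r):
                (not p or p): β-rule — branch into not p  //  p.
                  branch 2.1.2.2.1 (add not p):
                    × closes — contains both p and not p.
                  branch 2.1.2.2.2 (add p):
                    ○ open, literals {p=true, q=false, r=false}.
      branch 2.2 (add not not ((r and r) iff (not p or p)), q):
        not not ((r and r) iff (not p or p)): β-rule — branch into (r and r), (not p or p)  //  not (r and r), not (not p or p).
          branch 2.2.1 (add (r and r), (not p or p)):
            (r and r): α-rule — add r, r.
            × closes — contains both r and not r.
          branch 2.2.2 (add not (r and r), not (not p or p)):
            not (not p or p): α-rule — add not not p, not p.
            × closes — contains both p and not p.
10 branches closed, 6 open.
Each open branch fixes some atoms; the unmentioned ones are free. Counting distinct full assignments: branch {p=false, r=true} (q) contributes 2 new; branch {p=false, q=true, r=false} (none free) contributes 1 new; branch {p=false, q=true, r=false} (none free) contributes 0 new; branch {p=false, q=false, r=true} (none free) contributes 0 new; branch {p=true, q=false, r=false} (none free) contributes 1 new; branch {p=true, q=false, r=false} (none free) contributes 0 new. Total: 4.

4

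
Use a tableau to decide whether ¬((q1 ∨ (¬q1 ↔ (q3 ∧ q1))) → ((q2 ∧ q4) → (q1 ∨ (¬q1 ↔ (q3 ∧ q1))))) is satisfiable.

Unsatisfiable

Initial set: {T ¬((q1 ∨ (¬q1 ↔ (q3 ∧ q1))) → ((q2 ∧ q4) → (q1 ∨ (¬q1 ↔ (q3 ∧ q1)))))}.
T ¬((q1 ∨ (¬q1 ↔ (q3 ∧ q1))) → ((q2 ∧ q4) → (q1 ∨ (¬q1 ↔ (q3 ∧ q1))))): α-rule — add T (q1 ∨ (¬q1 ↔ (q3 ∧ q1))), F ((q2 ∧ q4) → (q1 ∨ (¬q1 ↔ (q3 ∧ q1)))).
F ((q2 ∧ q4) → (q1 ∨ (¬q1 ↔ (q3 ∧ q1)))): α-rule — add T (q2 ∧ q4), F (q1 ∨ (¬q1 ↔ (q3 ∧ q1))).
T (q2 ∧ q4): α-rule — add T q2, T q4.
F (q1 ∨ (¬q1 ↔ (q3 ∧ q1))): α-rule — add F q1, F (¬q1 ↔ (q3 ∧ q1)).
T (q1 ∨ (¬q1 ↔ (q3 ∧ q1))): β-rule — branch into T q1  //  T (¬q1 ↔ (q3 ∧ q1)).
  branch 1 (add T q1):
    × closes — contains both q1 and ¬q1.
  branch 2 (add T (¬q1 ↔ (q3 ∧ q1))):
    F (¬q1 ↔ (q3 ∧ q1)): β-rule — branch into T ¬q1, F (q3 ∧ q1)  //  F ¬q1, T (q3 ∧ q1).
      branch 2.1 (add T ¬q1, F (q3 ∧ q1)):
        T (¬q1 ↔ (q3 ∧ q1)): β-rule — branch into T ¬q1, T (q3 ∧ q1)  //  F ¬q1, F (q3 ∧ q1).
          branch 2.1.1 (add T ¬q1, T (q3 ∧ q1)):
            T (q3 ∧ q1): α-rule — add T q3, T q1.
            × closes — contains both q1 and ¬q1.
          branch 2.1.2 (add F ¬q1, F (q3 ∧ q1)):
            × closes — contains both q1 and ¬q1.
      branch 2.2 (add F ¬q1, T (q3 ∧ q1)):
        × closes — contains both q1 and ¬q1.
All 4 branches close.
Every branch closed; the formula is unsatisfiable.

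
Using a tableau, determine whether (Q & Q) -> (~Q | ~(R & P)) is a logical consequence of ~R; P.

Yes

Initial set: {~R; P; ~((Q & Q) -> (~Q | ~(R & P)))}.
~((Q & Q) -> (~Q | ~(R & P))): α-rule — add (Q & Q), ~(~Q | ~(R & P)).
(Q & Q): α-rule — add Q, Q.
~(~Q | ~(R & P)): α-rule — add ~~Q, ~~(R & P).
~~(R & P): α-rule — add R, P.
× closes — contains both R and ~R.
All 1 branch closes.
Every branch closed, so the premises entail the conclusion.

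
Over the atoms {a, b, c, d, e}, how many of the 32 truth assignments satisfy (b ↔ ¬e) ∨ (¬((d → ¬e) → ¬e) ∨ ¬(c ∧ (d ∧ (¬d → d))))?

28

Initial set: {((b ↔ ¬e) ∨ (¬((d → ¬e) → ¬e) ∨ ¬(c ∧ (d ∧ (¬d → d)))))}.
((b ↔ ¬e) ∨ (¬((d → ¬e) → ¬e) ∨ ¬(c ∧ (d ∧ (¬d → d))))): β-rule — branch into (b ↔ ¬e)  //  (¬((d → ¬e) → ¬e) ∨ ¬(c ∧ (d ∧ (¬d → d)))).
  branch 1 (add (b ↔ ¬e)):
    (b ↔ ¬e): β-rule — branch into b, ¬e  //  ¬b, ¬¬e.
      branch 1.1 (add b, ¬e):
        ○ open, literals {b=T, e=F}.
      branch 1.2 (add ¬b, ¬¬e):
        ○ open, literals {b=F, e=T}.
  branch 2 (add (¬((d → ¬e) → ¬e) ∨ ¬(c ∧ (d ∧ (¬d → d))))):
    (¬((d → ¬e) → ¬e) ∨ ¬(c ∧ (d ∧ (¬d → d)))): β-rule — branch into ¬((d → ¬e) → ¬e)  //  ¬(c ∧ (d ∧ (¬d → d))).
      branch 2.1 (add ¬((d → ¬e) → ¬e)):
        ¬((d → ¬e) → ¬e): α-rule — add (d → ¬e), ¬¬e.
        (d → ¬e): β-rule — branch into ¬d  //  ¬e.
          branch 2.1.1 (add ¬d):
            ○ open, literals {d=F, e=T}.
          branch 2.1.2 (add ¬e):
            × closes — contains both e and ¬e.
      branch 2.2 (add ¬(c ∧ (d ∧ (¬d → d)))):
        ¬(c ∧ (d ∧ (¬d → d))): β-rule — branch into ¬c  //  ¬(d ∧ (¬d → d)).
          branch 2.2.1 (add ¬c):
            ○ open, literals {c=F}.
          branch 2.2.2 (add ¬(d ∧ (¬d → d))):
            ¬(d ∧ (¬d → d)): β-rule — branch into ¬d  //  ¬(¬d → d).
              branch 2.2.2.1 (add ¬d):
                ○ open, literals {d=F}.
              branch 2.2.2.2 (add ¬(¬d → d)):
                ¬(¬d → d): α-rule — add ¬d, ¬d.
                ○ open, literals {d=F}.
1 branch closed, 6 open.
Each open branch fixes some atoms; the unmentioned ones are free. Counting distinct full assignments: branch {b=T, e=F} (a, c, d) contributes 8 new; branch {b=F, e=T} (a, c, d) contributes 8 new; branch {d=F, e=T} (a, b, c) contributes 4 new; branch {c=F} (a, b, d, e) contributes 6 new; branch {d=F} (a, b, c, e) contributes 2 new; branch {d=F} (a, b, c, e) contributes 0 new. Total: 28.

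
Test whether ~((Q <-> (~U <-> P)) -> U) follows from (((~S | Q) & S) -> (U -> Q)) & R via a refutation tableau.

No

Initial set: {((((~S | Q) & S) -> (U -> Q)) & R); ~~((Q <-> (~U <-> P)) -> U)}.
((((~S | Q) & S) -> (U -> Q)) & R): α-rule — add (((~S | Q) & S) -> (U -> Q)), R.
~~((Q <-> (~U <-> P)) -> U): β-rule — branch into ~(Q <-> (~U <-> P))  //  U.
  branch 1 (add ~(Q <-> (~U <-> P))):
    (((~S | Q) & S) -> (U -> Q)): β-rule — branch into ~((~S | Q) & S)  //  (U -> Q).
      branch 1.1 (add ~((~S | Q) & S)):
        ~(Q <-> (~U <-> P)): β-rule — branch into Q, ~(~U <-> P)  //  ~Q, (~U <-> P).
          branch 1.1.1 (add Q, ~(~U <-> P)):
            ~((~S | Q) & S): β-rule — branch into ~(~S | Q)  //  ~S.
              branch 1.1.1.1 (add ~(~S | Q)):
                ~(~S | Q): α-rule — add ~~S, ~Q.
                × closes — contains both Q and ~Q.
              branch 1.1.1.2 (add ~S):
                ~(~U <-> P): β-rule — branch into ~U, ~P  //  ~~U, P.
                  branch 1.1.1.2.1 (add ~U, ~P):
                    ○ open, literals {P=0, Q=1, R=1, S=0, U=0}.
                  branch 1.1.1.2.2 (add ~~U, P):
                    ○ open, literals {P=1, Q=1, R=1, S=0, U=1}.
          branch 1.1.2 (add ~Q, (~U <-> P)):
            ~((~S | Q) & S): β-rule — branch into ~(~S | Q)  //  ~S.
              branch 1.1.2.1 (add ~(~S | Q)):
                ~(~S | Q): α-rule — add ~~S, ~Q.
                (~U <-> P): β-rule — branch into ~U, P  //  ~~U, ~P.
                  branch 1.1.2.1.1 (add ~U, P):
                    ○ open, literals {P=1, Q=0, R=1, S=1, U=0}.
                  branch 1.1.2.1.2 (add ~~U, ~P):
                    ○ open, literals {P=0, Q=0, R=1, S=1, U=1}.
              branch 1.1.2.2 (add ~S):
                (~U <-> P): β-rule — branch into ~U, P  //  ~~U, ~P.
                  branch 1.1.2.2.1 (add ~U, P):
                    ○ open, literals {P=1, Q=0, R=1, S=0, U=0}.
                  branch 1.1.2.2.2 (add ~~U, ~P):
                    ○ open, literals {P=0, Q=0, R=1, S=0, U=1}.
      branch 1.2 (add (U -> Q)):
        ~(Q <-> (~U <-> P)): β-rule — branch into Q, ~(~U <-> P)  //  ~Q, (~U <-> P).
          branch 1.2.1 (add Q, ~(~U <-> P)):
            (U -> Q): β-rule — branch into ~U  //  Q.
              branch 1.2.1.1 (add ~U):
                ~(~U <-> P): β-rule — branch into ~U, ~P  //  ~~U, P.
                  branch 1.2.1.1.1 (add ~U, ~P):
                    ○ open, literals {P=0, Q=1, R=1, U=0}.
                  branch 1.2.1.1.2 (add ~~U, P):
                    × closes — contains both U and ~U.
              branch 1.2.1.2 (add Q):
                ~(~U <-> P): β-rule — branch into ~U, ~P  //  ~~U, P.
                  branch 1.2.1.2.1 (add ~U, ~P):
                    ○ open, literals {P=0, Q=1, R=1, U=0}.
                  branch 1.2.1.2.2 (add ~~U, P):
                    ○ open, literals {P=1, Q=1, R=1, U=1}.
          branch 1.2.2 (add ~Q, (~U <-> P)):
            (U -> Q): β-rule — branch into ~U  //  Q.
              branch 1.2.2.1 (add ~U):
                (~U <-> P): β-rule — branch into ~U, P  //  ~~U, ~P.
                  branch 1.2.2.1.1 (add ~U, P):
                    ○ open, literals {P=1, Q=0, R=1, U=0}.
                  branch 1.2.2.1.2 (add ~~U, ~P):
                    × closes — contains both U and ~U.
              branch 1.2.2.2 (add Q):
                × closes — contains both Q and ~Q.
  branch 2 (add U):
    (((~S | Q) & S) -> (U -> Q)): β-rule — branch into ~((~S | Q) & S)  //  (U -> Q).
      branch 2.1 (add ~((~S | Q) & S)):
        ~((~S | Q) & S): β-rule — branch into ~(~S | Q)  //  ~S.
          branch 2.1.1 (add ~(~S | Q)):
            ~(~S | Q): α-rule — add ~~S, ~Q.
            ○ open, literals {Q=0, R=1, S=1, U=1}.
          branch 2.1.2 (add ~S):
            ○ open, literals {R=1, S=0, U=1}.
      branch 2.2 (add (U -> Q)):
        (U -> Q): β-rule — branch into ~U  //  Q.
          branch 2.2.1 (add ~U):
            × closes — contains both U and ~U.
          branch 2.2.2 (add Q):
            ○ open, literals {Q=1, R=1, U=1}.
5 branches closed, 13 open.
An open branch gives a countermodel: P=0, Q=1, R=1, S=0, U=0 (unmentioned atoms arbitrary); the premises hold there but the conclusion fails.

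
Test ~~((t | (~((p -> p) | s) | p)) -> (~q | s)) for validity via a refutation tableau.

Not valid

Assume the negation and expand:
Initial set: {~~~((t | (~((p -> p) | s) | p)) -> (~q | s))}.
~~~((t | (~((p -> p) | s) | p)) -> (~q | s)): drop double negation, giving ~((t | (~((p -> p) | s) | p)) -> (~q | s)).
~((t | (~((p -> p) | s) | p)) -> (~q | s)): α-rule — add (t | (~((p -> p) | s) | p)), ~(~q | s).
~(~q | s): α-rule — add ~~q, ~s.
(t | (~((p -> p) | s) | p)): β-rule — branch into t  //  (~((p -> p) | s) | p).
  branch 1 (add t):
    ○ open, literals {q=1, s=0, t=1}.
  branch 2 (add (~((p -> p) | s) | p)):
    (~((p -> p) | s) | p): β-rule — branch into ~((p -> p) | s)  //  p.
      branch 2.1 (add ~((p -> p) | s)):
        ~((p -> p) | s): α-rule — add ~(p -> p), ~s.
        ~(p -> p): α-rule — add p, ~p.
        × closes — contains both p and ~p.
      branch 2.2 (add p):
        ○ open, literals {p=1, q=1, s=0}.
1 branch closed, 2 open.
An open branch gives a countermodel: q=1, s=0, t=1 (unmentioned atoms arbitrary); under it the original formula is false.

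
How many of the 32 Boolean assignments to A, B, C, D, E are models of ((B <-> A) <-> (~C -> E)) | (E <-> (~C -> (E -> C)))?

Initial set: {(((B <-> A) <-> (~C -> E)) | (E <-> (~C -> (E -> C))))}.
(((B <-> A) <-> (~C -> E)) | (E <-> (~C -> (E -> C)))): β-rule — branch into ((B <-> A) <-> (~C -> E))  //  (E <-> (~C -> (E -> C))).
  branch 1 (add ((B <-> A) <-> (~C -> E))):
    ((B <-> A) <-> (~C -> E)): β-rule — branch into (B <-> A), (~C -> E)  //  ~(B <-> A), ~(~C -> E).
      branch 1.1 (add (B <-> A), (~C -> E)):
        (B <-> A): β-rule — branch into B, A  //  ~B, ~A.
          branch 1.1.1 (add B, A):
            (~C -> E): β-rule — branch into ~~C  //  E.
              branch 1.1.1.1 (add ~~C):
                ○ open, literals {A=1, B=1, C=1}.
              branch 1.1.1.2 (add E):
                ○ open, literals {A=1, B=1, E=1}.
          branch 1.1.2 (add ~B, ~A):
            (~C -> E): β-rule — branch into ~~C  //  E.
              branch 1.1.2.1 (add ~~C):
                ○ open, literals {A=0, B=0, C=1}.
              branch 1.1.2.2 (add E):
                ○ open, literals {A=0, B=0, E=1}.
      branch 1.2 (add ~(B <-> A), ~(~C -> E)):
        ~(~C -> E): α-rule — add ~C, ~E.
        ~(B <-> A): β-rule — branch into B, ~A  //  ~B, A.
          branch 1.2.1 (add B, ~A):
            ○ open, literals {A=0, B=1, C=0, E=0}.
          branch 1.2.2 (add ~B, A):
            ○ open, literals {A=1, B=0, C=0, E=0}.
  branch 2 (add (E <-> (~C -> (E -> C)))):
    (E <-> (~C -> (E -> C))): β-rule — branch into E, (~C -> (E -> C))  //  ~E, ~(~C -> (E -> C)).
      branch 2.1 (add E, (~C -> (E -> C))):
        (~C -> (E -> C)): β-rule — branch into ~~C  //  (E -> C).
          branch 2.1.1 (add ~~C):
            ○ open, literals {C=1, E=1}.
          branch 2.1.2 (add (E -> C)):
            (E -> C): β-rule — branch into ~E  //  C.
              branch 2.1.2.1 (add ~E):
                × closes — contains both E and ~E.
              branch 2.1.2.2 (add C):
                ○ open, literals {C=1, E=1}.
      branch 2.2 (add ~E, ~(~C -> (E -> C))):
        ~(~C -> (E -> C)): α-rule — add ~C, ~(E -> C).
        ~(E -> C): α-rule — add E, ~C.
        × closes — contains both E and ~E.
2 branches closed, 8 open.
Each open branch fixes some atoms; the unmentioned ones are free. Counting distinct full assignments: branch {A=1, B=1, C=1} (D, E) contributes 4 new; branch {A=1, B=1, E=1} (C, D) contributes 2 new; branch {A=0, B=0, C=1} (D, E) contributes 4 new; branch {A=0, B=0, E=1} (C, D) contributes 2 new; branch {A=0, B=1, C=0, E=0} (D) contributes 2 new; branch {A=1, B=0, C=0, E=0} (D) contributes 2 new; branch {C=1, E=1} (A, B, D) contributes 4 new; branch {C=1, E=1} (A, B, D) contributes 0 new. Total: 20.

20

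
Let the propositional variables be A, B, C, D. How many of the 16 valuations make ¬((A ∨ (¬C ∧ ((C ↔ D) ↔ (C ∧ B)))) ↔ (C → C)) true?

6

Initial set: {¬((A ∨ (¬C ∧ ((C ↔ D) ↔ (C ∧ B)))) ↔ (C → C))}.
¬((A ∨ (¬C ∧ ((C ↔ D) ↔ (C ∧ B)))) ↔ (C → C)): β-rule — branch into (A ∨ (¬C ∧ ((C ↔ D) ↔ (C ∧ B)))), ¬(C → C)  //  ¬(A ∨ (¬C ∧ ((C ↔ D) ↔ (C ∧ B)))), (C → C).
  branch 1 (add (A ∨ (¬C ∧ ((C ↔ D) ↔ (C ∧ B)))), ¬(C → C)):
    ¬(C → C): α-rule — add C, ¬C.
    × closes — contains both C and ¬C.
  branch 2 (add ¬(A ∨ (¬C ∧ ((C ↔ D) ↔ (C ∧ B)))), (C → C)):
    ¬(A ∨ (¬C ∧ ((C ↔ D) ↔ (C ∧ B)))): α-rule — add ¬A, ¬(¬C ∧ ((C ↔ D) ↔ (C ∧ B))).
    (C → C): β-rule — branch into ¬C  //  C.
      branch 2.1 (add ¬C):
        ¬(¬C ∧ ((C ↔ D) ↔ (C ∧ B))): β-rule — branch into ¬¬C  //  ¬((C ↔ D) ↔ (C ∧ B)).
          branch 2.1.1 (add ¬¬C):
            × closes — contains both C and ¬C.
          branch 2.1.2 (add ¬((C ↔ D) ↔ (C ∧ B))):
            ¬((C ↔ D) ↔ (C ∧ B)): β-rule — branch into (C ↔ D), ¬(C ∧ B)  //  ¬(C ↔ D), (C ∧ B).
              branch 2.1.2.1 (add (C ↔ D), ¬(C ∧ B)):
                (C ↔ D): β-rule — branch into C, D  //  ¬C, ¬D.
                  branch 2.1.2.1.1 (add C, D):
                    × closes — contains both C and ¬C.
                  branch 2.1.2.1.2 (add ¬C, ¬D):
                    ¬(C ∧ B): β-rule — branch into ¬C  //  ¬B.
                      branch 2.1.2.1.2.1 (add ¬C):
                        ○ open, literals {A=0, C=0, D=0}.
                      branch 2.1.2.1.2.2 (add ¬B):
                        ○ open, literals {A=0, B=0, C=0, D=0}.
              branch 2.1.2.2 (add ¬(C ↔ D), (C ∧ B)):
                (C ∧ B): α-rule — add C, B.
                × closes — contains both C and ¬C.
      branch 2.2 (add C):
        ¬(¬C ∧ ((C ↔ D) ↔ (C ∧ B))): β-rule — branch into ¬¬C  //  ¬((C ↔ D) ↔ (C ∧ B)).
          branch 2.2.1 (add ¬¬C):
            ○ open, literals {A=0, C=1}.
          branch 2.2.2 (add ¬((C ↔ D) ↔ (C ∧ B))):
            ¬((C ↔ D) ↔ (C ∧ B)): β-rule — branch into (C ↔ D), ¬(C ∧ B)  //  ¬(C ↔ D), (C ∧ B).
              branch 2.2.2.1 (add (C ↔ D), ¬(C ∧ B)):
                (C ↔ D): β-rule — branch into C, D  //  ¬C, ¬D.
                  branch 2.2.2.1.1 (add C, D):
                    ¬(C ∧ B): β-rule — branch into ¬C  //  ¬B.
                      branch 2.2.2.1.1.1 (add ¬C):
                        × closes — contains both C and ¬C.
                      branch 2.2.2.1.1.2 (add ¬B):
                        ○ open, literals {A=0, B=0, C=1, D=1}.
                  branch 2.2.2.1.2 (add ¬C, ¬D):
                    × closes — contains both C and ¬C.
              branch 2.2.2.2 (add ¬(C ↔ D), (C ∧ B)):
                (C ∧ B): α-rule — add C, B.
                ¬(C ↔ D): β-rule — branch into C, ¬D  //  ¬C, D.
                  branch 2.2.2.2.1 (add C, ¬D):
                    ○ open, literals {A=0, B=1, C=1, D=0}.
                  branch 2.2.2.2.2 (add ¬C, D):
                    × closes — contains both C and ¬C.
7 branches closed, 5 open.
Each open branch fixes some atoms; the unmentioned ones are free. Counting distinct full assignments: branch {A=0, C=0, D=0} (B) contributes 2 new; branch {A=0, B=0, C=0, D=0} (none free) contributes 0 new; branch {A=0, C=1} (B, D) contributes 4 new; branch {A=0, B=0, C=1, D=1} (none free) contributes 0 new; branch {A=0, B=1, C=1, D=0} (none free) contributes 0 new. Total: 6.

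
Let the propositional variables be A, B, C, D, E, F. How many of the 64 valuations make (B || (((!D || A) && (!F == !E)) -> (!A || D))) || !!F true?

Initial set: {((B || (((!D || A) && (!F == !E)) -> (!A || D))) || !!F)}.
((B || (((!D || A) && (!F == !E)) -> (!A || D))) || !!F): β-rule — branch into (B || (((!D || A) && (!F == !E)) -> (!A || D)))  //  !!F.
  branch 1 (add (B || (((!D || A) && (!F == !E)) -> (!A || D)))):
    (B || (((!D || A) && (!F == !E)) -> (!A || D))): β-rule — branch into B  //  (((!D || A) && (!F == !E)) -> (!A || D)).
      branch 1.1 (add B):
        ○ open, literals {B=true}.
      branch 1.2 (add (((!D || A) && (!F == !E)) -> (!A || D))):
        (((!D || A) && (!F == !E)) -> (!A || D)): β-rule — branch into !((!D || A) && (!F == !E))  //  (!A || D).
          branch 1.2.1 (add !((!D || A) && (!F == !E))):
            !((!D || A) && (!F == !E)): β-rule — branch into !(!D || A)  //  !(!F == !E).
              branch 1.2.1.1 (add !(!D || A)):
                !(!D || A): α-rule — add !!D, !A.
                ○ open, literals {A=false, D=true}.
              branch 1.2.1.2 (add !(!F == !E)):
                !(!F == !E): β-rule — branch into !F, !!E  //  !!F, !E.
                  branch 1.2.1.2.1 (add !F, !!E):
                    ○ open, literals {E=true, F=false}.
                  branch 1.2.1.2.2 (add !!F, !E):
                    ○ open, literals {E=false, F=true}.
          branch 1.2.2 (add (!A || D)):
            (!A || D): β-rule — branch into !A  //  D.
              branch 1.2.2.1 (add !A):
                ○ open, literals {A=false}.
              branch 1.2.2.2 (add D):
                ○ open, literals {D=true}.
  branch 2 (add !!F):
    !!F: drop double negation, giving F.
    ○ open, literals {F=true}.
0 branches closed, 7 open.
Each open branch fixes some atoms; the unmentioned ones are free. Counting distinct full assignments: branch {B=true} (A, C, D, E, F) contributes 32 new; branch {A=false, D=true} (B, C, E, F) contributes 8 new; branch {E=true, F=false} (A, B, C, D) contributes 6 new; branch {E=false, F=true} (A, B, C, D) contributes 6 new; branch {A=false} (B, C, D, E, F) contributes 4 new; branch {D=true} (A, B, C, E, F) contributes 4 new; branch {F=true} (A, B, C, D, E) contributes 2 new. Total: 62.

62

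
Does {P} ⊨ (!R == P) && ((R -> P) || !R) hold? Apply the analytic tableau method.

Initial set: {P; !((!R == P) && ((R -> P) || !R))}.
!((!R == P) && ((R -> P) || !R)): β-rule — branch into !(!R == P)  //  !((R -> P) || !R).
  branch 1 (add !(!R == P)):
    !(!R == P): β-rule — branch into !R, !P  //  !!R, P.
      branch 1.1 (add !R, !P):
        × closes — contains both P and !P.
      branch 1.2 (add !!R, P):
        ○ open, literals {P=1, R=1}.
  branch 2 (add !((R -> P) || !R)):
    !((R -> P) || !R): α-rule — add !(R -> P), !!R.
    !(R -> P): α-rule — add R, !P.
    × closes — contains both P and !P.
2 branches closed, 1 open.
An open branch gives a countermodel: P=1, R=1 (unmentioned atoms arbitrary); the premises hold there but the conclusion fails.

No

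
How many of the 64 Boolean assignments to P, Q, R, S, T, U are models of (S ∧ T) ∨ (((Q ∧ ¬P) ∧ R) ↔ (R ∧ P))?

Initial set: {T ((S ∧ T) ∨ (((Q ∧ ¬P) ∧ R) ↔ (R ∧ P)))}.
T ((S ∧ T) ∨ (((Q ∧ ¬P) ∧ R) ↔ (R ∧ P))): β-rule — branch into T (S ∧ T)  //  T (((Q ∧ ¬P) ∧ R) ↔ (R ∧ P)).
  branch 1 (add T (S ∧ T)):
    T (S ∧ T): α-rule — add T S, T T.
    ○ open, literals {S=true, T=true}.
  branch 2 (add T (((Q ∧ ¬P) ∧ R) ↔ (R ∧ P))):
    T (((Q ∧ ¬P) ∧ R) ↔ (R ∧ P)): β-rule — branch into T ((Q ∧ ¬P) ∧ R), T (R ∧ P)  //  F ((Q ∧ ¬P) ∧ R), F (R ∧ P).
      branch 2.1 (add T ((Q ∧ ¬P) ∧ R), T (R ∧ P)):
        T ((Q ∧ ¬P) ∧ R): α-rule — add T (Q ∧ ¬P), T R.
        T (R ∧ P): α-rule — add T R, T P.
        T (Q ∧ ¬P): α-rule — add T Q, T ¬P.
        × closes — contains both P and ¬P.
      branch 2.2 (add F ((Q ∧ ¬P) ∧ R), F (R ∧ P)):
        F ((Q ∧ ¬P) ∧ R): β-rule — branch into F (Q ∧ ¬P)  //  F R.
          branch 2.2.1 (add F (Q ∧ ¬P)):
            F (R ∧ P): β-rule — branch into F R  //  F P.
              branch 2.2.1.1 (add F R):
                F (Q ∧ ¬P): β-rule — branch into F Q  //  F ¬P.
                  branch 2.2.1.1.1 (add F Q):
                    ○ open, literals {Q=false, R=false}.
                  branch 2.2.1.1.2 (add F ¬P):
                    ○ open, literals {P=true, R=false}.
              branch 2.2.1.2 (add F P):
                F (Q ∧ ¬P): β-rule — branch into F Q  //  F ¬P.
                  branch 2.2.1.2.1 (add F Q):
                    ○ open, literals {P=false, Q=false}.
                  branch 2.2.1.2.2 (add F ¬P):
                    × closes — contains both P and ¬P.
          branch 2.2.2 (add F R):
            F (R ∧ P): β-rule — branch into F R  //  F P.
              branch 2.2.2.1 (add F R):
                ○ open, literals {R=false}.
              branch 2.2.2.2 (add F P):
                ○ open, literals {P=false, R=false}.
2 branches closed, 6 open.
Each open branch fixes some atoms; the unmentioned ones are free. Counting distinct full assignments: branch {S=true, T=true} (P, Q, R, U) contributes 16 new; branch {Q=false, R=false} (P, S, T, U) contributes 12 new; branch {P=true, R=false} (Q, S, T, U) contributes 6 new; branch {P=false, Q=false} (R, S, T, U) contributes 6 new; branch {R=false} (P, Q, S, T, U) contributes 6 new; branch {P=false, R=false} (Q, S, T, U) contributes 0 new. Total: 46.

46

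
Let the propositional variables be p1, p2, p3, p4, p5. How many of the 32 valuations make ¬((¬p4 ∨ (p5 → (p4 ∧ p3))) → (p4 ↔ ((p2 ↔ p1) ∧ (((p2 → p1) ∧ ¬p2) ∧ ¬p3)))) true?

13

Initial set: {¬((¬p4 ∨ (p5 → (p4 ∧ p3))) → (p4 ↔ ((p2 ↔ p1) ∧ (((p2 → p1) ∧ ¬p2) ∧ ¬p3))))}.
¬((¬p4 ∨ (p5 → (p4 ∧ p3))) → (p4 ↔ ((p2 ↔ p1) ∧ (((p2 → p1) ∧ ¬p2) ∧ ¬p3)))): α-rule — add (¬p4 ∨ (p5 → (p4 ∧ p3))), ¬(p4 ↔ ((p2 ↔ p1) ∧ (((p2 → p1) ∧ ¬p2) ∧ ¬p3))).
(¬p4 ∨ (p5 → (p4 ∧ p3))): β-rule — branch into ¬p4  //  (p5 → (p4 ∧ p3)).
  branch 1 (add ¬p4):
    ¬(p4 ↔ ((p2 ↔ p1) ∧ (((p2 → p1) ∧ ¬p2) ∧ ¬p3))): β-rule — branch into p4, ¬((p2 ↔ p1) ∧ (((p2 → p1) ∧ ¬p2) ∧ ¬p3))  //  ¬p4, ((p2 ↔ p1) ∧ (((p2 → p1) ∧ ¬p2) ∧ ¬p3)).
      branch 1.1 (add p4, ¬((p2 ↔ p1) ∧ (((p2 → p1) ∧ ¬p2) ∧ ¬p3))):
        × closes — contains both p4 and ¬p4.
      branch 1.2 (add ¬p4, ((p2 ↔ p1) ∧ (((p2 → p1) ∧ ¬p2) ∧ ¬p3))):
        ((p2 ↔ p1) ∧ (((p2 → p1) ∧ ¬p2) ∧ ¬p3)): α-rule — add (p2 ↔ p1), (((p2 → p1) ∧ ¬p2) ∧ ¬p3).
        (((p2 → p1) ∧ ¬p2) ∧ ¬p3): α-rule — add ((p2 → p1) ∧ ¬p2), ¬p3.
        ((p2 → p1) ∧ ¬p2): α-rule — add (p2 → p1), ¬p2.
        (p2 ↔ p1): β-rule — branch into p2, p1  //  ¬p2, ¬p1.
          branch 1.2.1 (add p2, p1):
            × closes — contains both p2 and ¬p2.
          branch 1.2.2 (add ¬p2, ¬p1):
            (p2 → p1): β-rule — branch into ¬p2  //  p1.
              branch 1.2.2.1 (add ¬p2):
                ○ open, literals {p1=false, p2=false, p3=false, p4=false}.
              branch 1.2.2.2 (add p1):
                × closes — contains both p1 and ¬p1.
  branch 2 (add (p5 → (p4 ∧ p3))):
    ¬(p4 ↔ ((p2 ↔ p1) ∧ (((p2 → p1) ∧ ¬p2) ∧ ¬p3))): β-rule — branch into p4, ¬((p2 ↔ p1) ∧ (((p2 → p1) ∧ ¬p2) ∧ ¬p3))  //  ¬p4, ((p2 ↔ p1) ∧ (((p2 → p1) ∧ ¬p2) ∧ ¬p3)).
      branch 2.1 (add p4, ¬((p2 ↔ p1) ∧ (((p2 → p1) ∧ ¬p2) ∧ ¬p3))):
        (p5 → (p4 ∧ p3)): β-rule — branch into ¬p5  //  (p4 ∧ p3).
          branch 2.1.1 (add ¬p5):
            ¬((p2 ↔ p1) ∧ (((p2 → p1) ∧ ¬p2) ∧ ¬p3)): β-rule — branch into ¬(p2 ↔ p1)  //  ¬(((p2 → p1) ∧ ¬p2) ∧ ¬p3).
              branch 2.1.1.1 (add ¬(p2 ↔ p1)):
                ¬(p2 ↔ p1): β-rule — branch into p2, ¬p1  //  ¬p2, p1.
                  branch 2.1.1.1.1 (add p2, ¬p1):
                    ○ open, literals {p1=false, p2=true, p4=true, p5=false}.
                  branch 2.1.1.1.2 (add ¬p2, p1):
                    ○ open, literals {p1=true, p2=false, p4=true, p5=false}.
              branch 2.1.1.2 (add ¬(((p2 → p1) ∧ ¬p2) ∧ ¬p3)):
                ¬(((p2 → p1) ∧ ¬p2) ∧ ¬p3): β-rule — branch into ¬((p2 → p1) ∧ ¬p2)  //  ¬¬p3.
                  branch 2.1.1.2.1 (add ¬((p2 → p1) ∧ ¬p2)):
                    ¬((p2 → p1) ∧ ¬p2): β-rule — branch into ¬(p2 → p1)  //  ¬¬p2.
                      branch 2.1.1.2.1.1 (add ¬(p2 → p1)):
                        ¬(p2 → p1): α-rule — add p2, ¬p1.
                        ○ open, literals {p1=false, p2=true, p4=true, p5=false}.
                      branch 2.1.1.2.1.2 (add ¬¬p2):
                        ○ open, literals {p2=true, p4=true, p5=false}.
                  branch 2.1.1.2.2 (add ¬¬p3):
                    ○ open, literals {p3=true, p4=true, p5=false}.
          branch 2.1.2 (add (p4 ∧ p3)):
            (p4 ∧ p3): α-rule — add p4, p3.
            ¬((p2 ↔ p1) ∧ (((p2 → p1) ∧ ¬p2) ∧ ¬p3)): β-rule — branch into ¬(p2 ↔ p1)  //  ¬(((p2 → p1) ∧ ¬p2) ∧ ¬p3).
              branch 2.1.2.1 (add ¬(p2 ↔ p1)):
                ¬(p2 ↔ p1): β-rule — branch into p2, ¬p1  //  ¬p2, p1.
                  branch 2.1.2.1.1 (add p2, ¬p1):
                    ○ open, literals {p1=false, p2=true, p3=true, p4=true}.
                  branch 2.1.2.1.2 (add ¬p2, p1):
                    ○ open, literals {p1=true, p2=false, p3=true, p4=true}.
              branch 2.1.2.2 (add ¬(((p2 → p1) ∧ ¬p2) ∧ ¬p3)):
                ¬(((p2 → p1) ∧ ¬p2) ∧ ¬p3): β-rule — branch into ¬((p2 → p1) ∧ ¬p2)  //  ¬¬p3.
                  branch 2.1.2.2.1 (add ¬((p2 → p1) ∧ ¬p2)):
                    ¬((p2 → p1) ∧ ¬p2): β-rule — branch into ¬(p2 → p1)  //  ¬¬p2.
                      branch 2.1.2.2.1.1 (add ¬(p2 → p1)):
                        ¬(p2 → p1): α-rule — add p2, ¬p1.
                        ○ open, literals {p1=false, p2=true, p3=true, p4=true}.
                      branch 2.1.2.2.1.2 (add ¬¬p2):
                        ○ open, literals {p2=true, p3=true, p4=true}.
                  branch 2.1.2.2.2 (add ¬¬p3):
                    ○ open, literals {p3=true, p4=true}.
      branch 2.2 (add ¬p4, ((p2 ↔ p1) ∧ (((p2 → p1) ∧ ¬p2) ∧ ¬p3))):
        ((p2 ↔ p1) ∧ (((p2 → p1) ∧ ¬p2) ∧ ¬p3)): α-rule — add (p2 ↔ p1), (((p2 → p1) ∧ ¬p2) ∧ ¬p3).
        (((p2 → p1) ∧ ¬p2) ∧ ¬p3): α-rule — add ((p2 → p1) ∧ ¬p2), ¬p3.
        ((p2 → p1) ∧ ¬p2): α-rule — add (p2 → p1), ¬p2.
        (p5 → (p4 ∧ p3)): β-rule — branch into ¬p5  //  (p4 ∧ p3).
          branch 2.2.1 (add ¬p5):
            (p2 ↔ p1): β-rule — branch into p2, p1  //  ¬p2, ¬p1.
              branch 2.2.1.1 (add p2, p1):
                × closes — contains both p2 and ¬p2.
              branch 2.2.1.2 (add ¬p2, ¬p1):
                (p2 → p1): β-rule — branch into ¬p2  //  p1.
                  branch 2.2.1.2.1 (add ¬p2):
                    ○ open, literals {p1=false, p2=false, p3=false, p4=false, p5=false}.
                  branch 2.2.1.2.2 (add p1):
                    × closes — contains both p1 and ¬p1.
          branch 2.2.2 (add (p4 ∧ p3)):
            (p4 ∧ p3): α-rule — add p4, p3.
            × closes — contains both p4 and ¬p4.
6 branches closed, 12 open.
Each open branch fixes some atoms; the unmentioned ones are free. Counting distinct full assignments: branch {p1=false, p2=false, p3=false, p4=false} (p5) contributes 2 new; branch {p1=false, p2=true, p4=true, p5=false} (p3) contributes 2 new; branch {p1=true, p2=false, p4=true, p5=false} (p3) contributes 2 new; branch {p1=false, p2=true, p4=true, p5=false} (p3) contributes 0 new; branch {p2=true, p4=true, p5=false} (p1, p3) contributes 2 new; branch {p3=true, p4=true, p5=false} (p1, p2) contributes 1 new; branch {p1=false, p2=true, p3=true, p4=true} (p5) contributes 1 new; branch {p1=true, p2=false, p3=true, p4=true} (p5) contributes 1 new; branch {p1=false, p2=true, p3=true, p4=true} (p5) contributes 0 new; branch {p2=true, p3=true, p4=true} (p1, p5) contributes 1 new; branch {p3=true, p4=true} (p1, p2, p5) contributes 1 new; branch {p1=false, p2=false, p3=false, p4=false, p5=false} (none free) contributes 0 new. Total: 13.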